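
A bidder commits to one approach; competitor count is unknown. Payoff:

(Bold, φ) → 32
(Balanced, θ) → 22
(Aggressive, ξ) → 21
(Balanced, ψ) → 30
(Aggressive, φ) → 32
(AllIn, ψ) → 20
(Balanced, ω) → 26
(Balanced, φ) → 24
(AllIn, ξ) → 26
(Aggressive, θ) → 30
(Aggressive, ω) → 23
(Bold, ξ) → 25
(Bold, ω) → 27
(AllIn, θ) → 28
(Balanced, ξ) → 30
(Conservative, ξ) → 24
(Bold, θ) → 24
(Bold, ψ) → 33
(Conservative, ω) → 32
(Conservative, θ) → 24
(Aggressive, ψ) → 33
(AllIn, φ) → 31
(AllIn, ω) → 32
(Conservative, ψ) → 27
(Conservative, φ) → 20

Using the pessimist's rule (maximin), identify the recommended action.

Row minima: Conservative=20, Balanced=22, Aggressive=21, Bold=24, AllIn=20
Best worst-case = 24 → Bold.

Bold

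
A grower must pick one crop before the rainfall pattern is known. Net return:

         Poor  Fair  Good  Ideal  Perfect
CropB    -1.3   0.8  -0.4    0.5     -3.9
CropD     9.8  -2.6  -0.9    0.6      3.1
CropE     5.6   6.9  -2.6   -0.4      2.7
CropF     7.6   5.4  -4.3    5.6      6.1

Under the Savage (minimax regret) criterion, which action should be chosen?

CropF

Column bests: Poor=9.8, Fair=6.9, Good=-0.4, Ideal=5.6, Perfect=6.1.
CropB regrets: 11.1, 6.1, 0.0, 5.1, 10.0 → max 11.1
CropD regrets: 0.0, 9.5, 0.5, 5.0, 3.0 → max 9.5
CropE regrets: 4.2, 0.0, 2.2, 6.0, 3.4 → max 6.0
CropF regrets: 2.2, 1.5, 3.9, 0.0, 0.0 → max 3.9
Smallest max regret = 3.9 → CropF.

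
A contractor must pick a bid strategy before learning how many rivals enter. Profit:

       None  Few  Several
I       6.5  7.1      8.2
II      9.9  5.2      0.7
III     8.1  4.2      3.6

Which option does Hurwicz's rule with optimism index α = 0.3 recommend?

I: 0.3·8.2 + 0.7·6.5 = 7.01
II: 0.3·9.9 + 0.7·0.7 = 3.46
III: 0.3·8.1 + 0.7·3.6 = 4.95
Highest Hurwicz score = 7.01 → I.

I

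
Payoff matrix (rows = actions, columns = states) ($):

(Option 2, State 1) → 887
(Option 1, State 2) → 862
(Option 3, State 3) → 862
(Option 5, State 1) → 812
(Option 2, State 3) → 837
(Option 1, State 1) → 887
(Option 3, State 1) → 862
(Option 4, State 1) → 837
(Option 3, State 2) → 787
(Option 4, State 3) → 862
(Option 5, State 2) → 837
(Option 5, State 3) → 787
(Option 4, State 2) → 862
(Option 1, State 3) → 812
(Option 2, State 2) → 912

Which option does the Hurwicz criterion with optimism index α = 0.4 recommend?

Option 2

Option 1: 0.4·887 + 0.6·812 = 842
Option 2: 0.4·912 + 0.6·837 = 867
Option 3: 0.4·862 + 0.6·787 = 817
Option 4: 0.4·862 + 0.6·837 = 847
Option 5: 0.4·837 + 0.6·787 = 807
Highest Hurwicz score = 867 → Option 2.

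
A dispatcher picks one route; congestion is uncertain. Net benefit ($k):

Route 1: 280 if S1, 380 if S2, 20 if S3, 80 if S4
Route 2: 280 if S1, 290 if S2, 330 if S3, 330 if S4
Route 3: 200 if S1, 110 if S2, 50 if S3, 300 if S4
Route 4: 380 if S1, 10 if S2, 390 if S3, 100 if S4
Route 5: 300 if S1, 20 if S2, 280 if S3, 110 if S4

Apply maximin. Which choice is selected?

Route 2

Row minima: Route 1=20, Route 2=280, Route 3=50, Route 4=10, Route 5=20
Best worst-case = 280 → Route 2.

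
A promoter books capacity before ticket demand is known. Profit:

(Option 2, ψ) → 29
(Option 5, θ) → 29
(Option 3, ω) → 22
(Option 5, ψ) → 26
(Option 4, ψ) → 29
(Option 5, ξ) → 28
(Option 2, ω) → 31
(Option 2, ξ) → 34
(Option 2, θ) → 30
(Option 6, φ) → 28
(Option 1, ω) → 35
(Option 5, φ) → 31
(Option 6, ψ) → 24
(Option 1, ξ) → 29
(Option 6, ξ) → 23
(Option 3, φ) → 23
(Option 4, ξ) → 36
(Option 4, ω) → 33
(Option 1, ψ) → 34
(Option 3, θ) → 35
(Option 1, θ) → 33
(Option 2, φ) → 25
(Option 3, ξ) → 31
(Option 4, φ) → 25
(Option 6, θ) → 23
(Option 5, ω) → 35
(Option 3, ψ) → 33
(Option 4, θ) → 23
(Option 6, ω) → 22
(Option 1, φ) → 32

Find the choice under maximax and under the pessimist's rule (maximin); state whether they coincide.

Row maxima: Option 1=35, Option 2=34, Option 3=35, Option 4=36, Option 5=35, Option 6=28
Best best-case = 36 → Option 4.
Row minima: Option 1=29, Option 2=25, Option 3=22, Option 4=23, Option 5=26, Option 6=22
Best worst-case = 29 → Option 1.

maximax → Option 4; maximin → Option 1 (disagree)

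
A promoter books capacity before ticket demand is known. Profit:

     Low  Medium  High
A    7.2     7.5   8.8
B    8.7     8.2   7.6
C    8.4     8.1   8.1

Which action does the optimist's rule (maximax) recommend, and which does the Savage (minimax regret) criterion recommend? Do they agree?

maximax → A; minimax regret → C (disagree)

Row maxima: A=8.8, B=8.7, C=8.4
Best best-case = 8.8 → A.
Column bests: Low=8.7, Medium=8.2, High=8.8.
A regrets: 1.5, 0.7, 0.0 → max 1.5
B regrets: 0.0, 0.0, 1.2 → max 1.2
C regrets: 0.3, 0.1, 0.7 → max 0.7
Smallest max regret = 0.7 → C.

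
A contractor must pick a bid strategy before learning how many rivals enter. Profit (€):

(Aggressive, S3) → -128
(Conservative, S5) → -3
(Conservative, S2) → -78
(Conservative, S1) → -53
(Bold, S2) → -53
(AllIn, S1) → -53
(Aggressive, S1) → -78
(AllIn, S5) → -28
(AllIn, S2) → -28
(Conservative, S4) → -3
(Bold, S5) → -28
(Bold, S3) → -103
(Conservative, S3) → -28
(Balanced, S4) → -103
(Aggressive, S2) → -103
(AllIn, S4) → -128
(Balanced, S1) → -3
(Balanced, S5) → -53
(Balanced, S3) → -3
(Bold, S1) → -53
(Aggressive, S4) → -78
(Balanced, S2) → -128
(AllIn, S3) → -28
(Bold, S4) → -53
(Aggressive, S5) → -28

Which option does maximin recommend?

Conservative

Row minima: Conservative=-78, Balanced=-128, Aggressive=-128, Bold=-103, AllIn=-128
Best worst-case = -78 → Conservative.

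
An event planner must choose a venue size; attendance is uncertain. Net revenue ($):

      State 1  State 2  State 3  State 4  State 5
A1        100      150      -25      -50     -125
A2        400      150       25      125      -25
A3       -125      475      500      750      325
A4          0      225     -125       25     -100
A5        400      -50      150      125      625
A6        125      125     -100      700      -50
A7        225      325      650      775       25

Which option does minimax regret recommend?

A3

Column bests: State 1=400, State 2=475, State 3=650, State 4=775, State 5=625.
A1 regrets: 300, 325, 675, 825, 750 → max 825
A2 regrets: 0, 325, 625, 650, 650 → max 650
A3 regrets: 525, 0, 150, 25, 300 → max 525
A4 regrets: 400, 250, 775, 750, 725 → max 775
A5 regrets: 0, 525, 500, 650, 0 → max 650
A6 regrets: 275, 350, 750, 75, 675 → max 750
A7 regrets: 175, 150, 0, 0, 600 → max 600
Smallest max regret = 525 → A3.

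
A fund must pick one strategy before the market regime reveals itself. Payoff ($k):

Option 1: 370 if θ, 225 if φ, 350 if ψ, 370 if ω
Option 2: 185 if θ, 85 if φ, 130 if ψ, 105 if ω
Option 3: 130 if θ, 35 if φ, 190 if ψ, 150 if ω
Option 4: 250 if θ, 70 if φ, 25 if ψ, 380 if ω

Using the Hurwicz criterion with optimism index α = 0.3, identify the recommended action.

Option 1

Option 1: 0.3·370 + 0.7·225 = 268.5
Option 2: 0.3·185 + 0.7·85 = 115
Option 3: 0.3·190 + 0.7·35 = 81.5
Option 4: 0.3·380 + 0.7·25 = 131.5
Highest Hurwicz score = 268.5 → Option 1.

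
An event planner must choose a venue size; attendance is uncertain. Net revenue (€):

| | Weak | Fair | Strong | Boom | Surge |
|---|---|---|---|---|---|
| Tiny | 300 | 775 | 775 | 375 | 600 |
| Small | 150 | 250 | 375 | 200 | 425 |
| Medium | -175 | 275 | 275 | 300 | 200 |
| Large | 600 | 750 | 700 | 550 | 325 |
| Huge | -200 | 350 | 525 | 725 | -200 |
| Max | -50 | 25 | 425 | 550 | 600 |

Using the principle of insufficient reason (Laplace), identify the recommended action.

Large

Row averages: Tiny=565, Small=280, Medium=175, Large=585, Huge=240, Max=310
Highest average = 585 → Large.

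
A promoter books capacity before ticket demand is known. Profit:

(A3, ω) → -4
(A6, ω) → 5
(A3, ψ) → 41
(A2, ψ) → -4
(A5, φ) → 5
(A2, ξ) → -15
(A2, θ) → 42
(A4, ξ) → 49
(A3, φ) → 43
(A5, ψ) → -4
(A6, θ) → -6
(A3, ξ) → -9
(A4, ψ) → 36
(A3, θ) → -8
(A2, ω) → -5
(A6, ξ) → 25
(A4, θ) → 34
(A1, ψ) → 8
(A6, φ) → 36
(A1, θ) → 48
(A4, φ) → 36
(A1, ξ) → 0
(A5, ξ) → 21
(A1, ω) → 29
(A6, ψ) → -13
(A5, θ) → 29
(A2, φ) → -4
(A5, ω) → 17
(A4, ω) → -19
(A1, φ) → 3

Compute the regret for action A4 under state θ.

14

Best payoff under θ is 48.
Regret = 48 − 34 = 14.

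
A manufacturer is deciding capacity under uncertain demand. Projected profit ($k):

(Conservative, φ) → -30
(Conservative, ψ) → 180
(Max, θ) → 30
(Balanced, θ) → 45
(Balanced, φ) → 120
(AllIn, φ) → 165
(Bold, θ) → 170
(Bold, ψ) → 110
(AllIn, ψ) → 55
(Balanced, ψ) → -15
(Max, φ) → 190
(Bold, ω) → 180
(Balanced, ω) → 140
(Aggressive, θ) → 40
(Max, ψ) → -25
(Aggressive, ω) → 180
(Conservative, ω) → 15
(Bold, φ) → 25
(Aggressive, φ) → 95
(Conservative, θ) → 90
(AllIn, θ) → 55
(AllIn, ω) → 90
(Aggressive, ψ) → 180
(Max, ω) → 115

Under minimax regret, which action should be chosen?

AllIn

Column bests: θ=170, φ=190, ψ=180, ω=180.
Conservative regrets: 80, 220, 0, 165 → max 220
Balanced regrets: 125, 70, 195, 40 → max 195
Aggressive regrets: 130, 95, 0, 0 → max 130
Bold regrets: 0, 165, 70, 0 → max 165
AllIn regrets: 115, 25, 125, 90 → max 125
Max regrets: 140, 0, 205, 65 → max 205
Smallest max regret = 125 → AllIn.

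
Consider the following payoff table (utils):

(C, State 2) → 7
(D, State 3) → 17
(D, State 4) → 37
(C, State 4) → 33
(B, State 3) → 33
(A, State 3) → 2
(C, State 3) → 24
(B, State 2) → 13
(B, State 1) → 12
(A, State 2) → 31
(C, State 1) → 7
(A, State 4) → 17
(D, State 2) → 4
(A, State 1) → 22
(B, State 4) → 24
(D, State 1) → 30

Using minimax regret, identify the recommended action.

B

Column bests: State 1=30, State 2=31, State 3=33, State 4=37.
A regrets: 8, 0, 31, 20 → max 31
B regrets: 18, 18, 0, 13 → max 18
C regrets: 23, 24, 9, 4 → max 24
D regrets: 0, 27, 16, 0 → max 27
Smallest max regret = 18 → B.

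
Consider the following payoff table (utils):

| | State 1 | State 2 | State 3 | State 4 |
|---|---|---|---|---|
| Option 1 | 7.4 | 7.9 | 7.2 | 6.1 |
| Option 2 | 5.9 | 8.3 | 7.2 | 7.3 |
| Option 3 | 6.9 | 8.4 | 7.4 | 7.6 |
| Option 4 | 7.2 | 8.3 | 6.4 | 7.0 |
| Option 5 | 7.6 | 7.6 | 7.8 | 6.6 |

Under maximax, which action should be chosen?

Row maxima: Option 1=7.9, Option 2=8.3, Option 3=8.4, Option 4=8.3, Option 5=7.8
Best best-case = 8.4 → Option 3.

Option 3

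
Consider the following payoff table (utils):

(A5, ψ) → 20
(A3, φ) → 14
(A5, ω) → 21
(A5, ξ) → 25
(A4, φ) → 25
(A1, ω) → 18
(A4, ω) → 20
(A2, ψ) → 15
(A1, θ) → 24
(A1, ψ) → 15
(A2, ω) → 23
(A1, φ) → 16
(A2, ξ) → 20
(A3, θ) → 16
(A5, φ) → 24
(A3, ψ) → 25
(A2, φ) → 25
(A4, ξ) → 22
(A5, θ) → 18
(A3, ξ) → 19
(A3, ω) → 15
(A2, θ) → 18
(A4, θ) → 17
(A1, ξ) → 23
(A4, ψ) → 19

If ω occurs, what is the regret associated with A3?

Best payoff under ω is 23.
Regret = 23 − 15 = 8.

8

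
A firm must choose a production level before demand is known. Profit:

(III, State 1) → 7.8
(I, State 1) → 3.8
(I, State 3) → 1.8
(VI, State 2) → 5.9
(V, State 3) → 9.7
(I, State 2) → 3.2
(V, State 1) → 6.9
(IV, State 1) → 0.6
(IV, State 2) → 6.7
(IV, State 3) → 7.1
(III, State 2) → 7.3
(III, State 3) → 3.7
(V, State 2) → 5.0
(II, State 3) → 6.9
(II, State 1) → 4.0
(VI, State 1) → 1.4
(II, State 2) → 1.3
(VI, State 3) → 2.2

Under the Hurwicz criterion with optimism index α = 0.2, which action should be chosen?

V

I: 0.2·3.8 + 0.8·1.8 = 2.2
II: 0.2·6.9 + 0.8·1.3 = 2.42
III: 0.2·7.8 + 0.8·3.7 = 4.52
IV: 0.2·7.1 + 0.8·0.6 = 1.9
V: 0.2·9.7 + 0.8·5.0 = 5.94
VI: 0.2·5.9 + 0.8·1.4 = 2.3
Highest Hurwicz score = 5.94 → V.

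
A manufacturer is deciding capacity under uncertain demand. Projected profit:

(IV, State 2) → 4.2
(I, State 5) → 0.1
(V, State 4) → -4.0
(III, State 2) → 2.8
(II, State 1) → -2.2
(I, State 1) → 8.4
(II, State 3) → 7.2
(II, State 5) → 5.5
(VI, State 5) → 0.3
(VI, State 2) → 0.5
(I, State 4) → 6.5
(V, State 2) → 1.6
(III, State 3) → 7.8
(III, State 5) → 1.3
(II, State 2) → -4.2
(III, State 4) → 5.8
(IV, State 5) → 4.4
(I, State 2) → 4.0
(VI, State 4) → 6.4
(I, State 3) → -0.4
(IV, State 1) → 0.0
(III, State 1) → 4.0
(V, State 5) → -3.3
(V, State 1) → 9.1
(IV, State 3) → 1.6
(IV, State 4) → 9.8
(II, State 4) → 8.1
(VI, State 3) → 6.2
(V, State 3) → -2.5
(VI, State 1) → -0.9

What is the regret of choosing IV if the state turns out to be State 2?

0.0

Best payoff under State 2 is 4.2.
Regret = 4.2 − 4.2 = 0.0.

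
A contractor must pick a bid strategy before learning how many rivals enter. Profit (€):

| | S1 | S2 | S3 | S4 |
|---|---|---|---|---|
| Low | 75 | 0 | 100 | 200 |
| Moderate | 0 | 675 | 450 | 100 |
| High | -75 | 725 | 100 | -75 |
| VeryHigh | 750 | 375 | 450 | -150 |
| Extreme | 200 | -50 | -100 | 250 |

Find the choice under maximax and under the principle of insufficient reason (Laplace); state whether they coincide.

Row maxima: Low=200, Moderate=675, High=725, VeryHigh=750, Extreme=250
Best best-case = 750 → VeryHigh.
Row averages: Low=93.75, Moderate=306.25, High=168.75, VeryHigh=356.25, Extreme=75
Highest average = 356.25 → VeryHigh.

maximax → VeryHigh; laplace → VeryHigh (agree)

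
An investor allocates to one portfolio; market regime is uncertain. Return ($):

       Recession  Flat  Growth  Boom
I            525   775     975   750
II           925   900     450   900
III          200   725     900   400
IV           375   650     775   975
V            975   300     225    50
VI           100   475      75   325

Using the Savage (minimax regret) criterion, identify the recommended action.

Column bests: Recession=975, Flat=900, Growth=975, Boom=975.
I regrets: 450, 125, 0, 225 → max 450
II regrets: 50, 0, 525, 75 → max 525
III regrets: 775, 175, 75, 575 → max 775
IV regrets: 600, 250, 200, 0 → max 600
V regrets: 0, 600, 750, 925 → max 925
VI regrets: 875, 425, 900, 650 → max 900
Smallest max regret = 450 → I.

I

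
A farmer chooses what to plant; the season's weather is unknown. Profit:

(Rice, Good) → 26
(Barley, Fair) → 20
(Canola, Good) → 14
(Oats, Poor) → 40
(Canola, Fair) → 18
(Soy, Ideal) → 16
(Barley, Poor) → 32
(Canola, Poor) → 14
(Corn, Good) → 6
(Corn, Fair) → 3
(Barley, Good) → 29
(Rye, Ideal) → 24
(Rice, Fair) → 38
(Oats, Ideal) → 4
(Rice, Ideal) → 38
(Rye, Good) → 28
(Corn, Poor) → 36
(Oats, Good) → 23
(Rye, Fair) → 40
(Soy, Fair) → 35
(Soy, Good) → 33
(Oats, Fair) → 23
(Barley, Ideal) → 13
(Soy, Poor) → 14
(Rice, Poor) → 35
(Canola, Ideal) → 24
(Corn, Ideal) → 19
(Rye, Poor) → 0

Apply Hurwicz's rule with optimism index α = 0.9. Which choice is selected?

Corn: 0.9·36 + 0.1·3 = 32.7
Soy: 0.9·35 + 0.1·14 = 32.9
Canola: 0.9·24 + 0.1·14 = 23
Oats: 0.9·40 + 0.1·4 = 36.4
Rice: 0.9·38 + 0.1·26 = 36.8
Rye: 0.9·40 + 0.1·0 = 36
Barley: 0.9·32 + 0.1·13 = 30.1
Highest Hurwicz score = 36.8 → Rice.

Rice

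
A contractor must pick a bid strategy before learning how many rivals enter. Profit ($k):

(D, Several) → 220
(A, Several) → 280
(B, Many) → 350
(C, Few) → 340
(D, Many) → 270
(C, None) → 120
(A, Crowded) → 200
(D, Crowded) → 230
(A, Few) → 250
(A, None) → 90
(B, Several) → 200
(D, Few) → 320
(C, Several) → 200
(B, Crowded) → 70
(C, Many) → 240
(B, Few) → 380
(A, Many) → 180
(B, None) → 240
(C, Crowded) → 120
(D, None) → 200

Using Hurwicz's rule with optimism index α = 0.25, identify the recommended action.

A: 0.25·280 + 0.75·90 = 137.5
B: 0.25·380 + 0.75·70 = 147.5
C: 0.25·340 + 0.75·120 = 175
D: 0.25·320 + 0.75·200 = 230
Highest Hurwicz score = 230 → D.

D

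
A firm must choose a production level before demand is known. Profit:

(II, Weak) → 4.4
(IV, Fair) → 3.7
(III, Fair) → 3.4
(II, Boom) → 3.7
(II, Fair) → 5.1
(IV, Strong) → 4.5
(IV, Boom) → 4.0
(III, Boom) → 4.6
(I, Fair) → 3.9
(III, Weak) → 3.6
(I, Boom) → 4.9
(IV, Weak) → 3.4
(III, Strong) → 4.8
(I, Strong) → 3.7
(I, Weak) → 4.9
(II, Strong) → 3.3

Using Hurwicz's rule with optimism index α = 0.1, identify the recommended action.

I: 0.1·4.9 + 0.9·3.7 = 3.82
II: 0.1·5.1 + 0.9·3.3 = 3.48
III: 0.1·4.8 + 0.9·3.4 = 3.54
IV: 0.1·4.5 + 0.9·3.4 = 3.51
Highest Hurwicz score = 3.82 → I.

I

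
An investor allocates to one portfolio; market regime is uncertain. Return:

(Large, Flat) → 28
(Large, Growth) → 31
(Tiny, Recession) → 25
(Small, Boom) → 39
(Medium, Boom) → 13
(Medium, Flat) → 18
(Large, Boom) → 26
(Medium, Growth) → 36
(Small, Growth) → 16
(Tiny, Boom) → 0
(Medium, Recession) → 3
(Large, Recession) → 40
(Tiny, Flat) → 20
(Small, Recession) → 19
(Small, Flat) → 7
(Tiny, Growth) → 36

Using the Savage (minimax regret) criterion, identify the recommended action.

Column bests: Recession=40, Flat=28, Growth=36, Boom=39.
Tiny regrets: 15, 8, 0, 39 → max 39
Small regrets: 21, 21, 20, 0 → max 21
Medium regrets: 37, 10, 0, 26 → max 37
Large regrets: 0, 0, 5, 13 → max 13
Smallest max regret = 13 → Large.

Large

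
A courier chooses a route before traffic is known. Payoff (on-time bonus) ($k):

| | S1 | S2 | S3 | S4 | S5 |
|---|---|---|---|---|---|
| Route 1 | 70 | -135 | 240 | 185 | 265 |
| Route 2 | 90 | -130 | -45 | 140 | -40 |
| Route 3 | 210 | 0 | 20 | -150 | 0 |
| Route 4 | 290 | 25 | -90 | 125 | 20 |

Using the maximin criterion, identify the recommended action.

Route 4

Row minima: Route 1=-135, Route 2=-130, Route 3=-150, Route 4=-90
Best worst-case = -90 → Route 4.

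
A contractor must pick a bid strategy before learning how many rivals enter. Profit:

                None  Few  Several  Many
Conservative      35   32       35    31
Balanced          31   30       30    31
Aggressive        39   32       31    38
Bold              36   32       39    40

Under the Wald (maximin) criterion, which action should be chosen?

Bold

Row minima: Conservative=31, Balanced=30, Aggressive=31, Bold=32
Best worst-case = 32 → Bold.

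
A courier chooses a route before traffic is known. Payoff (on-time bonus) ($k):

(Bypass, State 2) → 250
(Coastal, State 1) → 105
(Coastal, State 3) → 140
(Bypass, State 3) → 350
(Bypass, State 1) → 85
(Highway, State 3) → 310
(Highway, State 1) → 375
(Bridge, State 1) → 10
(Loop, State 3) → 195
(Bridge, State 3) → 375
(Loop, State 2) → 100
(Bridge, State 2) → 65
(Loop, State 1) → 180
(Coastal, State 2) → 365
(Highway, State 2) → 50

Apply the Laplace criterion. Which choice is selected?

Highway

Row averages: Bridge=150, Coastal=610/3, Loop=475/3, Highway=245, Bypass=685/3
Highest average = 245 → Highway.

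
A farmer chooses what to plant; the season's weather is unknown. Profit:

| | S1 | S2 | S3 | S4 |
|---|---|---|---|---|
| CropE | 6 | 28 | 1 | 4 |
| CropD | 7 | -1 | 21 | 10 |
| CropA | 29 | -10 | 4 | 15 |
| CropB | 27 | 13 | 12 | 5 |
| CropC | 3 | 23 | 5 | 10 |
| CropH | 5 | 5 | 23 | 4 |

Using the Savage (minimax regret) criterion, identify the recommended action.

CropB

Column bests: S1=29, S2=28, S3=23, S4=15.
CropE regrets: 23, 0, 22, 11 → max 23
CropD regrets: 22, 29, 2, 5 → max 29
CropA regrets: 0, 38, 19, 0 → max 38
CropB regrets: 2, 15, 11, 10 → max 15
CropC regrets: 26, 5, 18, 5 → max 26
CropH regrets: 24, 23, 0, 11 → max 24
Smallest max regret = 15 → CropB.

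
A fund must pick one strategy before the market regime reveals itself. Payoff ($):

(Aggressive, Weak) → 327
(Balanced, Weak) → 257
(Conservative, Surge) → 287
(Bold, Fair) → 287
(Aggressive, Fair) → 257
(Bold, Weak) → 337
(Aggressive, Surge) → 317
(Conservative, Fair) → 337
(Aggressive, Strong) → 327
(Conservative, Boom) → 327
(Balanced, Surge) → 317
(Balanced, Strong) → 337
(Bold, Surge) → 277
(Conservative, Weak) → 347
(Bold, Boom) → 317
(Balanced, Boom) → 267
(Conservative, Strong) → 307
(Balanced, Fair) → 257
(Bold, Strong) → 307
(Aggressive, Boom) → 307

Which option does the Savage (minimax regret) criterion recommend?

Conservative

Column bests: Weak=347, Fair=337, Strong=337, Boom=327, Surge=317.
Conservative regrets: 0, 0, 30, 0, 30 → max 30
Balanced regrets: 90, 80, 0, 60, 0 → max 90
Aggressive regrets: 20, 80, 10, 20, 0 → max 80
Bold regrets: 10, 50, 30, 10, 40 → max 50
Smallest max regret = 30 → Conservative.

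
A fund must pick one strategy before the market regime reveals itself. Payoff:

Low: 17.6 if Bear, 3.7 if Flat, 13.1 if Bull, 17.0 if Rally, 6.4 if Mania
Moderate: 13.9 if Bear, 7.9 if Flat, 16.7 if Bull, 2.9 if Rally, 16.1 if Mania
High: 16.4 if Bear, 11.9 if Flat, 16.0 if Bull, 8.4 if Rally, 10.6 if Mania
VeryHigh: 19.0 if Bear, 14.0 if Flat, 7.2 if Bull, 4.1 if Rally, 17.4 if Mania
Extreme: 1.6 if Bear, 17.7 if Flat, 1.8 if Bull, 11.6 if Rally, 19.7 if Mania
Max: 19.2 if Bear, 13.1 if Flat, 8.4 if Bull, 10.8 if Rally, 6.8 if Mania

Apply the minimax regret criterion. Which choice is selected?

Column bests: Bear=19.2, Flat=17.7, Bull=16.7, Rally=17.0, Mania=19.7.
Low regrets: 1.6, 14.0, 3.6, 0.0, 13.3 → max 14.0
Moderate regrets: 5.3, 9.8, 0.0, 14.1, 3.6 → max 14.1
High regrets: 2.8, 5.8, 0.7, 8.6, 9.1 → max 9.1
VeryHigh regrets: 0.2, 3.7, 9.5, 12.9, 2.3 → max 12.9
Extreme regrets: 17.6, 0.0, 14.9, 5.4, 0.0 → max 17.6
Max regrets: 0.0, 4.6, 8.3, 6.2, 12.9 → max 12.9
Smallest max regret = 9.1 → High.

High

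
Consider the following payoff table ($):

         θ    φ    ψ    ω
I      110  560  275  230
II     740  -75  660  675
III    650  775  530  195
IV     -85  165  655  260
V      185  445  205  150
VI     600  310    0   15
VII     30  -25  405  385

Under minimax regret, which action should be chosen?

Column bests: θ=740, φ=775, ψ=660, ω=675.
I regrets: 630, 215, 385, 445 → max 630
II regrets: 0, 850, 0, 0 → max 850
III regrets: 90, 0, 130, 480 → max 480
IV regrets: 825, 610, 5, 415 → max 825
V regrets: 555, 330, 455, 525 → max 555
VI regrets: 140, 465, 660, 660 → max 660
VII regrets: 710, 800, 255, 290 → max 800
Smallest max regret = 480 → III.

III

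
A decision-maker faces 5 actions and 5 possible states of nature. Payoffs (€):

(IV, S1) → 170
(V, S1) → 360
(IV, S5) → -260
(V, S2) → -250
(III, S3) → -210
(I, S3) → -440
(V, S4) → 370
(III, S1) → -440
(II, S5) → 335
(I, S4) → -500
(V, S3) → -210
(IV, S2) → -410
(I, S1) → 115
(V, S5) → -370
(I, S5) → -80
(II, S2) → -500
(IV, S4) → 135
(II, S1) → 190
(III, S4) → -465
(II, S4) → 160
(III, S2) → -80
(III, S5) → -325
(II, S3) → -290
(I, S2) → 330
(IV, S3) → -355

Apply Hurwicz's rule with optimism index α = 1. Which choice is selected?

I: 1·330 + 0·(-500) = 330
II: 1·335 + 0·(-500) = 335
III: 1·(-80) + 0·(-465) = -80
IV: 1·170 + 0·(-410) = 170
V: 1·370 + 0·(-370) = 370
Highest Hurwicz score = 370 → V.

V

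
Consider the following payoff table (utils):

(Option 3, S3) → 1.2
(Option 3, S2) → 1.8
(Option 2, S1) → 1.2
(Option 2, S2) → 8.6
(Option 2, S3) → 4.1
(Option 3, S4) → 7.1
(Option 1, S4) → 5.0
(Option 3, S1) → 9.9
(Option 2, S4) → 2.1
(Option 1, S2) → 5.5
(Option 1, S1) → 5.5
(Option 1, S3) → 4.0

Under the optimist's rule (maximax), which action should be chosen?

Row maxima: Option 1=5.5, Option 2=8.6, Option 3=9.9
Best best-case = 9.9 → Option 3.

Option 3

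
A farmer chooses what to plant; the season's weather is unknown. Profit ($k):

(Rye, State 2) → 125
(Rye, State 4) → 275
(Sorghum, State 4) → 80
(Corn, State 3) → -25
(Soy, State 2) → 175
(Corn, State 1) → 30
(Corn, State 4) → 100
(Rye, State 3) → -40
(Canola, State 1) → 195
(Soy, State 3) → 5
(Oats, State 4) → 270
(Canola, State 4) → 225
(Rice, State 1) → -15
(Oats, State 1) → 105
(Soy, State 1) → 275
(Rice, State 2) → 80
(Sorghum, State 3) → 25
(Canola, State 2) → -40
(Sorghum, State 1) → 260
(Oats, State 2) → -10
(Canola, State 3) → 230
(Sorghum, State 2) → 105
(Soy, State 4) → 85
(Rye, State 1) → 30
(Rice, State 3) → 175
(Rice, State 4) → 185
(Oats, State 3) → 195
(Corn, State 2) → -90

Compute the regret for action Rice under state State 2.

95

Best payoff under State 2 is 175.
Regret = 175 − 80 = 95.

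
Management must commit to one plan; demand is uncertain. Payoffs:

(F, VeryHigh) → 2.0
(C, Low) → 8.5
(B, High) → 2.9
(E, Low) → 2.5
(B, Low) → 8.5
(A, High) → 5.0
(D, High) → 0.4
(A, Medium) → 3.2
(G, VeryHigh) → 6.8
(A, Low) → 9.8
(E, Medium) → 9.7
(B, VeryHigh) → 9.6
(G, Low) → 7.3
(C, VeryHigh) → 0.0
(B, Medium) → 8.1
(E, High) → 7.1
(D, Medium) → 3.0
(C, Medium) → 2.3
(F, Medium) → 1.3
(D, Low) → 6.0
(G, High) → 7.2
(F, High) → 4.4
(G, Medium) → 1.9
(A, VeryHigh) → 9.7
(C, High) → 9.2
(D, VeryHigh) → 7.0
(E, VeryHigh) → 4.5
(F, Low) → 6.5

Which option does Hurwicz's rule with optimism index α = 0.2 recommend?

A: 0.2·9.8 + 0.8·3.2 = 4.52
B: 0.2·9.6 + 0.8·2.9 = 4.24
C: 0.2·9.2 + 0.8·0.0 = 1.84
D: 0.2·7.0 + 0.8·0.4 = 1.72
E: 0.2·9.7 + 0.8·2.5 = 3.94
F: 0.2·6.5 + 0.8·1.3 = 2.34
G: 0.2·7.3 + 0.8·1.9 = 2.98
Highest Hurwicz score = 4.52 → A.

A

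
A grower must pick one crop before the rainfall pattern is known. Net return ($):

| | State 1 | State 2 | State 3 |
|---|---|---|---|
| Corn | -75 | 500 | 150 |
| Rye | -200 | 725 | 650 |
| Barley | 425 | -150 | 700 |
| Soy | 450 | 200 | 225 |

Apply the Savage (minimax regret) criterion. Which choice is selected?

Column bests: State 1=450, State 2=725, State 3=700.
Corn regrets: 525, 225, 550 → max 550
Rye regrets: 650, 0, 50 → max 650
Barley regrets: 25, 875, 0 → max 875
Soy regrets: 0, 525, 475 → max 525
Smallest max regret = 525 → Soy.

Soy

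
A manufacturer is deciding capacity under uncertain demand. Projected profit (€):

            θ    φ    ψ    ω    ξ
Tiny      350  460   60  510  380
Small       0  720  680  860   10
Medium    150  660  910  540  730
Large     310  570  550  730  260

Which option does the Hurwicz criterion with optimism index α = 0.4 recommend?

Medium

Tiny: 0.4·510 + 0.6·60 = 240
Small: 0.4·860 + 0.6·0 = 344
Medium: 0.4·910 + 0.6·150 = 454
Large: 0.4·730 + 0.6·260 = 448
Highest Hurwicz score = 454 → Medium.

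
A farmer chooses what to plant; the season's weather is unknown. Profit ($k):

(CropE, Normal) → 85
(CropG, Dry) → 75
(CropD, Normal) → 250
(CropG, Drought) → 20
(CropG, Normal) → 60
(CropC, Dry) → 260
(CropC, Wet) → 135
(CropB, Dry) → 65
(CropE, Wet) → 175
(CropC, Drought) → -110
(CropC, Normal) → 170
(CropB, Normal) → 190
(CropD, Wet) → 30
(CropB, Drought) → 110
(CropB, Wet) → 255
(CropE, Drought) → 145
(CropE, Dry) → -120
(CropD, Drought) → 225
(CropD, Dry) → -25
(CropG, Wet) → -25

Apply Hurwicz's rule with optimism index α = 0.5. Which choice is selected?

CropB

CropB: 0.5·255 + 0.5·65 = 160
CropG: 0.5·75 + 0.5·(-25) = 25
CropE: 0.5·175 + 0.5·(-120) = 27.5
CropD: 0.5·250 + 0.5·(-25) = 112.5
CropC: 0.5·260 + 0.5·(-110) = 75
Highest Hurwicz score = 160 → CropB.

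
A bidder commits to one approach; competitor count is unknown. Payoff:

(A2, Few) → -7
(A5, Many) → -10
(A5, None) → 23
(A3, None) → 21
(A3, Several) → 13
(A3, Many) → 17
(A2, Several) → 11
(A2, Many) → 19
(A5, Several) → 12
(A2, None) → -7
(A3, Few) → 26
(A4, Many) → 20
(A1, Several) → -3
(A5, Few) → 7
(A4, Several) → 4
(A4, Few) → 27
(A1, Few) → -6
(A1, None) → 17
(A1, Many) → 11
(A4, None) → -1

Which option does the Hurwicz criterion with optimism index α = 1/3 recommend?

A1: 1/3·17 + 2/3·(-6) = 5/3
A2: 1/3·19 + 2/3·(-7) = 5/3
A3: 1/3·26 + 2/3·13 = 52/3
A4: 1/3·27 + 2/3·(-1) = 25/3
A5: 1/3·23 + 2/3·(-10) = 1
Highest Hurwicz score = 52/3 → A3.

A3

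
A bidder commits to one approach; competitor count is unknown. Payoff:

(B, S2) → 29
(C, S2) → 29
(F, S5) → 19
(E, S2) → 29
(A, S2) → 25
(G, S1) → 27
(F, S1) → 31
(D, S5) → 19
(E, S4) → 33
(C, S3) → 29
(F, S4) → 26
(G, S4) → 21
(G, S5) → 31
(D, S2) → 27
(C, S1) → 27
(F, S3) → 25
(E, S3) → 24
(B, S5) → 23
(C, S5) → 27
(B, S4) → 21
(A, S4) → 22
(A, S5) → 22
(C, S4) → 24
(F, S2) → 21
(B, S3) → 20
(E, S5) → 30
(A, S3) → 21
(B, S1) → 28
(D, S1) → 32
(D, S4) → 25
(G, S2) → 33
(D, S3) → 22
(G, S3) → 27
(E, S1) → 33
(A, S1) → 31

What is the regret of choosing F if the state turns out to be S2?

Best payoff under S2 is 33.
Regret = 33 − 21 = 12.

12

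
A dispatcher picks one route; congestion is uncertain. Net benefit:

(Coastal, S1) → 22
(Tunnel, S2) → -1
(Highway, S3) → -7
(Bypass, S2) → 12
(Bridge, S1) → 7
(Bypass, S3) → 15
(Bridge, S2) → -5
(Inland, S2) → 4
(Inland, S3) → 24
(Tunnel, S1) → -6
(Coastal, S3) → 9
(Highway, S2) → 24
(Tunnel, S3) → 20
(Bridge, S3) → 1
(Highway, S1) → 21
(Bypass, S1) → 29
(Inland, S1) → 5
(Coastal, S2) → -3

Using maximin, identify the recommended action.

Row minima: Inland=4, Bridge=-5, Tunnel=-6, Bypass=12, Coastal=-3, Highway=-7
Best worst-case = 12 → Bypass.

Bypass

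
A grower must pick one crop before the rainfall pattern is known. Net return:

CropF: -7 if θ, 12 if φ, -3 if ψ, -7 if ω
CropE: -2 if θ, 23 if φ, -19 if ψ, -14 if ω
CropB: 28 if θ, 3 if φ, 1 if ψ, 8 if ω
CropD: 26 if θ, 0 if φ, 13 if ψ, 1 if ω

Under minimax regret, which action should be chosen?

Column bests: θ=28, φ=23, ψ=13, ω=8.
CropF regrets: 35, 11, 16, 15 → max 35
CropE regrets: 30, 0, 32, 22 → max 32
CropB regrets: 0, 20, 12, 0 → max 20
CropD regrets: 2, 23, 0, 7 → max 23
Smallest max regret = 20 → CropB.

CropB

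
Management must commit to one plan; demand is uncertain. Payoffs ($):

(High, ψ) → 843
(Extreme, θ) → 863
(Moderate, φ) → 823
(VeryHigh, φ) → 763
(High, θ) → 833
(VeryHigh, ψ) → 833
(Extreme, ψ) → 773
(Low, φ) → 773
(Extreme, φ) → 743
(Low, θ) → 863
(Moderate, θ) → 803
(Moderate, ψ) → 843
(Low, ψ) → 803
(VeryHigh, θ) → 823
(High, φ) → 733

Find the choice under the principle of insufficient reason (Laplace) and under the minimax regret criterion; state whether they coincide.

Row averages: Low=813, Moderate=823, High=803, VeryHigh=2419/3, Extreme=793
Highest average = 823 → Moderate.
Column bests: θ=863, φ=823, ψ=843.
Low regrets: 0, 50, 40 → max 50
Moderate regrets: 60, 0, 0 → max 60
High regrets: 30, 90, 0 → max 90
VeryHigh regrets: 40, 60, 10 → max 60
Extreme regrets: 0, 80, 70 → max 80
Smallest max regret = 50 → Low.

laplace → Moderate; minimax regret → Low (disagree)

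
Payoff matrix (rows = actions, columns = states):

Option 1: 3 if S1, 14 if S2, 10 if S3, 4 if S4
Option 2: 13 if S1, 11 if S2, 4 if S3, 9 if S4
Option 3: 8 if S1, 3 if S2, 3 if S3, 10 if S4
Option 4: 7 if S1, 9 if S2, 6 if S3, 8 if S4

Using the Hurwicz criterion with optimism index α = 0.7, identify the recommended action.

Option 1

Option 1: 0.7·14 + 0.3·3 = 10.7
Option 2: 0.7·13 + 0.3·4 = 10.3
Option 3: 0.7·10 + 0.3·3 = 7.9
Option 4: 0.7·9 + 0.3·6 = 8.1
Highest Hurwicz score = 10.7 → Option 1.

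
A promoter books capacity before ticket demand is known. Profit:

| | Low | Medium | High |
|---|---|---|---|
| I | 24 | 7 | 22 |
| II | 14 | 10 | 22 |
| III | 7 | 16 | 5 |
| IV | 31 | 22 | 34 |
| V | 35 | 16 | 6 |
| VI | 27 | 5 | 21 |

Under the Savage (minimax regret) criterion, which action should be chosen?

Column bests: Low=35, Medium=22, High=34.
I regrets: 11, 15, 12 → max 15
II regrets: 21, 12, 12 → max 21
III regrets: 28, 6, 29 → max 29
IV regrets: 4, 0, 0 → max 4
V regrets: 0, 6, 28 → max 28
VI regrets: 8, 17, 13 → max 17
Smallest max regret = 4 → IV.

IV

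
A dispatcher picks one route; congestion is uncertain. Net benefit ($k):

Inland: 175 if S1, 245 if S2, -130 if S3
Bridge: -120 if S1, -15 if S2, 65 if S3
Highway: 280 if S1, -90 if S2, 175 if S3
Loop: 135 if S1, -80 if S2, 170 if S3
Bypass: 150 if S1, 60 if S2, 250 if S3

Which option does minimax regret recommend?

Bypass

Column bests: S1=280, S2=245, S3=250.
Inland regrets: 105, 0, 380 → max 380
Bridge regrets: 400, 260, 185 → max 400
Highway regrets: 0, 335, 75 → max 335
Loop regrets: 145, 325, 80 → max 325
Bypass regrets: 130, 185, 0 → max 185
Smallest max regret = 185 → Bypass.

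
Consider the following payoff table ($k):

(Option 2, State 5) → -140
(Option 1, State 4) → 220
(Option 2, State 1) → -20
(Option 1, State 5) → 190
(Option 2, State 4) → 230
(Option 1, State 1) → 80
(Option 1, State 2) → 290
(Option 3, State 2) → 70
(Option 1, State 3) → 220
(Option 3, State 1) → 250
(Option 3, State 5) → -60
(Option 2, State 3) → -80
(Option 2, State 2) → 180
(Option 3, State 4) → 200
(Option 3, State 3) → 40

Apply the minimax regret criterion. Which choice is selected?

Column bests: State 1=250, State 2=290, State 3=220, State 4=230, State 5=190.
Option 1 regrets: 170, 0, 0, 10, 0 → max 170
Option 2 regrets: 270, 110, 300, 0, 330 → max 330
Option 3 regrets: 0, 220, 180, 30, 250 → max 250
Smallest max regret = 170 → Option 1.

Option 1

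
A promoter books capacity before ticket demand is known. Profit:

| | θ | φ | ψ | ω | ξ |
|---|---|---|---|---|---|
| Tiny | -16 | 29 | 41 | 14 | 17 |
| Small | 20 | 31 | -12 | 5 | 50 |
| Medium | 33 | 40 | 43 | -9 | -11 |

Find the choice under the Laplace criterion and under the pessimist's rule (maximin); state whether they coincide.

laplace → Medium; maximin → Medium (agree)

Row averages: Tiny=17, Small=18.8, Medium=19.2
Highest average = 19.2 → Medium.
Row minima: Tiny=-16, Small=-12, Medium=-11
Best worst-case = -11 → Medium.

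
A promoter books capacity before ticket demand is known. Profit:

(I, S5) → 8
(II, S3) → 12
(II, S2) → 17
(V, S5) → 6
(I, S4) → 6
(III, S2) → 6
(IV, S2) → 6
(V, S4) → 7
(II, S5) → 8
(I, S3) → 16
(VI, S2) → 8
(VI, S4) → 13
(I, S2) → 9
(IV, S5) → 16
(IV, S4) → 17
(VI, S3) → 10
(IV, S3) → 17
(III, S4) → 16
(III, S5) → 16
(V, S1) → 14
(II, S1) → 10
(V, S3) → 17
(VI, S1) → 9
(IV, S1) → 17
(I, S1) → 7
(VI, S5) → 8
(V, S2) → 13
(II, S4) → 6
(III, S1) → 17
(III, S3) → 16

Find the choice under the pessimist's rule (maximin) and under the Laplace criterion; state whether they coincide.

Row minima: I=6, II=6, III=6, IV=6, V=6, VI=8
Best worst-case = 8 → VI.
Row averages: I=9.2, II=10.6, III=14.2, IV=14.6, V=11.4, VI=9.6
Highest average = 14.6 → IV.

maximin → VI; laplace → IV (disagree)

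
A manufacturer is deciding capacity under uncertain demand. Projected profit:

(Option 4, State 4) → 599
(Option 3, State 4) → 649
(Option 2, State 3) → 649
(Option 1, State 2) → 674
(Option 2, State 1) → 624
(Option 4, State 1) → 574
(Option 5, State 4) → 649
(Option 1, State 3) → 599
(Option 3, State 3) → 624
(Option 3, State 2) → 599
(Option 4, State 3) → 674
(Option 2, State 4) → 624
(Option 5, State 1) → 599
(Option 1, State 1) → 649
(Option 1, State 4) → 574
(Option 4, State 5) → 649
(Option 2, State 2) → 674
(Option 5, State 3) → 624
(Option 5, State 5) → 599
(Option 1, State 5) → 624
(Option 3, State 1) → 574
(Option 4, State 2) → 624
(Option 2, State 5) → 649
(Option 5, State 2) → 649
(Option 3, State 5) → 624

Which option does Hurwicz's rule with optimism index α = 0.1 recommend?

Option 2

Option 1: 0.1·674 + 0.9·574 = 584
Option 2: 0.1·674 + 0.9·624 = 629
Option 3: 0.1·649 + 0.9·574 = 581.5
Option 4: 0.1·674 + 0.9·574 = 584
Option 5: 0.1·649 + 0.9·599 = 604
Highest Hurwicz score = 629 → Option 2.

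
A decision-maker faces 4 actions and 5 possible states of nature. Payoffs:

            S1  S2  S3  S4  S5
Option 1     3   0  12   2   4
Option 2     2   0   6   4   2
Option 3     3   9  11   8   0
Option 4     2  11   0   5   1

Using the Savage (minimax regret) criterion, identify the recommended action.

Option 3

Column bests: S1=3, S2=11, S3=12, S4=8, S5=4.
Option 1 regrets: 0, 11, 0, 6, 0 → max 11
Option 2 regrets: 1, 11, 6, 4, 2 → max 11
Option 3 regrets: 0, 2, 1, 0, 4 → max 4
Option 4 regrets: 1, 0, 12, 3, 3 → max 12
Smallest max regret = 4 → Option 3.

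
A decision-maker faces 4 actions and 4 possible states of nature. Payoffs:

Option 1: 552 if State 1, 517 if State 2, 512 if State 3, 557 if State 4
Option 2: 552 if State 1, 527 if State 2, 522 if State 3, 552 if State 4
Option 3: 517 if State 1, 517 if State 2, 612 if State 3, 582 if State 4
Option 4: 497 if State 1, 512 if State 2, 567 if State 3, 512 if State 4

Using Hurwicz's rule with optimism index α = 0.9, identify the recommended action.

Option 3

Option 1: 0.9·557 + 0.1·512 = 552.5
Option 2: 0.9·552 + 0.1·522 = 549
Option 3: 0.9·612 + 0.1·517 = 602.5
Option 4: 0.9·567 + 0.1·497 = 560
Highest Hurwicz score = 602.5 → Option 3.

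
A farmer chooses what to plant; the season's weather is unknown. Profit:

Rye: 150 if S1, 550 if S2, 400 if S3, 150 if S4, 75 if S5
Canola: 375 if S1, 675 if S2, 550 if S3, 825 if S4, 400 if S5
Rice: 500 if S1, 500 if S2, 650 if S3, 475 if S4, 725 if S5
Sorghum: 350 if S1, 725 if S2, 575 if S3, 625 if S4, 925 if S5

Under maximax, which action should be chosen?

Row maxima: Rye=550, Canola=825, Rice=725, Sorghum=925
Best best-case = 925 → Sorghum.

Sorghum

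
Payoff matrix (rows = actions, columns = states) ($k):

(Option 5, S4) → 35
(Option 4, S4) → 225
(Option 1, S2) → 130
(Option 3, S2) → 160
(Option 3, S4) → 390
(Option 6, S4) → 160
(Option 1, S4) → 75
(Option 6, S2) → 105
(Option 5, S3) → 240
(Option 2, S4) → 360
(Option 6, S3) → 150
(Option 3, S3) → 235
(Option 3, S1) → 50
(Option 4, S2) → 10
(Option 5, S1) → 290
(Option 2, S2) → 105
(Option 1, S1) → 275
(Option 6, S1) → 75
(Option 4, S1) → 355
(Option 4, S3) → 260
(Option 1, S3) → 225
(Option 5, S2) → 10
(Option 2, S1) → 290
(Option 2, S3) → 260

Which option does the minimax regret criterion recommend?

Option 2

Column bests: S1=355, S2=160, S3=260, S4=390.
Option 1 regrets: 80, 30, 35, 315 → max 315
Option 2 regrets: 65, 55, 0, 30 → max 65
Option 3 regrets: 305, 0, 25, 0 → max 305
Option 4 regrets: 0, 150, 0, 165 → max 165
Option 5 regrets: 65, 150, 20, 355 → max 355
Option 6 regrets: 280, 55, 110, 230 → max 280
Smallest max regret = 65 → Option 2.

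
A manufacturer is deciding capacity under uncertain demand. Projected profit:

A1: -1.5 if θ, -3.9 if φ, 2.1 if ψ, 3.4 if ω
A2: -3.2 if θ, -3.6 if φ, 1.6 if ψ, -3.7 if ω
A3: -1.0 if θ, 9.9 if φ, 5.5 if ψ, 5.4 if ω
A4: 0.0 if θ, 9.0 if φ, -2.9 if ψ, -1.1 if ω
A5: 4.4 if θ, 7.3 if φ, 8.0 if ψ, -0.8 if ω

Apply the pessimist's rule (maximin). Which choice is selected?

Row minima: A1=-3.9, A2=-3.7, A3=-1.0, A4=-2.9, A5=-0.8
Best worst-case = -0.8 → A5.

A5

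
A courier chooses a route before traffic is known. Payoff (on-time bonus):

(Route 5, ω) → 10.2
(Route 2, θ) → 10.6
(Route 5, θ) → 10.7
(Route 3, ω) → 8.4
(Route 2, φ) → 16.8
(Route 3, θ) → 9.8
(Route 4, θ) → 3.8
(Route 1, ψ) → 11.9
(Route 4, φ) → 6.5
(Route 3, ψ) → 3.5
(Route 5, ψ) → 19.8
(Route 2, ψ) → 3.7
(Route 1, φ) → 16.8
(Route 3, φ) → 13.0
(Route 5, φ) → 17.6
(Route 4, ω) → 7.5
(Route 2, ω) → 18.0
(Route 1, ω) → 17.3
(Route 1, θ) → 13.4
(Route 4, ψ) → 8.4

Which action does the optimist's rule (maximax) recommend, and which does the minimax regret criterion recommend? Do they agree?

maximax → Route 5; minimax regret → Route 5 (agree)

Row maxima: Route 1=17.3, Route 2=18.0, Route 3=13.0, Route 4=8.4, Route 5=19.8
Best best-case = 19.8 → Route 5.
Column bests: θ=13.4, φ=17.6, ψ=19.8, ω=18.0.
Route 1 regrets: 0.0, 0.8, 7.9, 0.7 → max 7.9
Route 2 regrets: 2.8, 0.8, 16.1, 0.0 → max 16.1
Route 3 regrets: 3.6, 4.6, 16.3, 9.6 → max 16.3
Route 4 regrets: 9.6, 11.1, 11.4, 10.5 → max 11.4
Route 5 regrets: 2.7, 0.0, 0.0, 7.8 → max 7.8
Smallest max regret = 7.8 → Route 5.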